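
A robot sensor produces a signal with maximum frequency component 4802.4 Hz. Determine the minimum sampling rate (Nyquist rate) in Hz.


f_s,min = 2*f_max = 2*4802.4 = 9604.8000

9604.8000 Hz


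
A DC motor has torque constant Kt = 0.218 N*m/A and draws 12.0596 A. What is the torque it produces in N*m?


tau = Kt * I = 0.218*12.0596 = 2.6290

2.6290 N*m


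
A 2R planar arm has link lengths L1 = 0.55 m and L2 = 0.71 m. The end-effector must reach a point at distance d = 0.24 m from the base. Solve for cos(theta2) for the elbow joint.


cos(th2) = (d^2 - L1^2 - L2^2)/(2*L1*L2) = (0.24^2 - 0.55^2 - 0.71^2)/(2*0.55*0.71) = -0.9590

-0.9590


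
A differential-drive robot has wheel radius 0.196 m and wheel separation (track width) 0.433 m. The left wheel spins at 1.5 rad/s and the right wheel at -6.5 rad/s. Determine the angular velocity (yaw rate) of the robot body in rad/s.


omega = r*(wR - wL)/L = 0.196*(-6.5 - (1.5))/0.433 = -3.6212

-3.6212 rad/s


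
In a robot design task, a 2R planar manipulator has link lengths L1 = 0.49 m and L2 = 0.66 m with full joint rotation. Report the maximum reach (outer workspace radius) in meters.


r_max = L1 + L2 = 0.49 + 0.66 = 1.1500

1.1500 m


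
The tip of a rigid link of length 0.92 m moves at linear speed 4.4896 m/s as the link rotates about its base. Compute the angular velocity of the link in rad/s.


omega = v / L = 4.4896 / 0.92 = 4.8800

4.8800 rad/s


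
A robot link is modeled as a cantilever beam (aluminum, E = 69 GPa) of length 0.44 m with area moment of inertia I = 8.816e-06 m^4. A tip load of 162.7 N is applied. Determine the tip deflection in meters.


delta = F*L^3/(3*E*I) = 162.7*0.44^3/(3*6.900e+10*8.816e-06)
      = 13.8594368/1824912 = 7.5946e-06

7.5946e-06 m


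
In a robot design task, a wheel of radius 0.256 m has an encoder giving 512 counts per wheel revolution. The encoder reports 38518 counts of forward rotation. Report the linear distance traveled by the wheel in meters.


revs = 38518/512 = 75.230469
d = revs * 2*pi*r = 75.230469 * 2*pi*0.256 = 121.0079

121.0079 m


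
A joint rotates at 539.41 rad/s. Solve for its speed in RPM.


RPM = 539.41 * 60/(2*pi) = 5150.9861

5150.9861 RPM


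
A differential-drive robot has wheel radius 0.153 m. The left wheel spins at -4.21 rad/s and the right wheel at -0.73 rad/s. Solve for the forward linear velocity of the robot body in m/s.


v = r*(wR + wL)/2 = 0.153*(-0.73 + -4.21)/2 = -0.3779

-0.3779 m/s


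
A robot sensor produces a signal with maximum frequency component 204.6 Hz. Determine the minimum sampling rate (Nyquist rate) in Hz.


f_s,min = 2*f_max = 2*204.6 = 409.2000

409.2000 Hz


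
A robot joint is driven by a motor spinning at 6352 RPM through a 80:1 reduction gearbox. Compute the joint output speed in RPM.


omega_joint = omega_motor / N = 6352 / 80 = 79.4000

79.4000 RPM


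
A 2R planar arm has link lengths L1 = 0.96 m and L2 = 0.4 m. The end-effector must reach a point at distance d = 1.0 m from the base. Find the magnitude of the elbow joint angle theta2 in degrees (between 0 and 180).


cos(th2) = (d^2 - L1^2 - L2^2)/(2*L1*L2) = (1.0^2 - 0.96^2 - 0.4^2)/(2*0.96*0.4) = -0.10625000
th2 = acos(-0.10625000) = 96.0992 deg

96.0992 degrees


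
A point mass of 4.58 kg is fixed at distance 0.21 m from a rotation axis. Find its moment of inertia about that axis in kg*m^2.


I = m*r^2 = 4.58*0.21^2 = 0.2020

0.2020 kg*m^2


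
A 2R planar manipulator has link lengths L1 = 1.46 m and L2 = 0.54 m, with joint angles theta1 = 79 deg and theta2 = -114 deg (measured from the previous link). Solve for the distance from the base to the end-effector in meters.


x = L1*cos(th1) + L2*cos(th1+th2) = 0.720923
y = L1*sin(th1) + L2*sin(th1+th2) = 1.123444
d = sqrt(x^2 + y^2) = sqrt(0.519730 + 1.262126) = 1.3349

1.3349 m


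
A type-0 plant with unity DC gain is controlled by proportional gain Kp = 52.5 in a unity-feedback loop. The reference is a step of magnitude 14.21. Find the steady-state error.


e_ss = R/(1 + Kp) = 14.21/(1 + 52.5) = 14.21/53.5000 = 0.2656

0.2656


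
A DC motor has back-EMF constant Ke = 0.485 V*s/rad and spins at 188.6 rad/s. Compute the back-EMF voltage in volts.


V_emf = Ke * omega = 0.485*188.6 = 91.4710

91.4710 V


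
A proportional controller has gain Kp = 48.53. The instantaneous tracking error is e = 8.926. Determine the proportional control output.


u_P = Kp * e = 48.53 * 8.926 = 433.1788

433.1788


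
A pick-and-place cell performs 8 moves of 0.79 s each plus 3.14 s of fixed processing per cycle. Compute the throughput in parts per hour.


T_cycle = 8*0.79 + 3.14 = 9.4600 s
rate = 3600/T = 380.5497

380.5497 parts/hour


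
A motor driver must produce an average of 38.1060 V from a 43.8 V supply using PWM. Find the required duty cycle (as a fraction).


D = V_avg/V_supply = 38.1060/43.8 = 0.8700

0.8700


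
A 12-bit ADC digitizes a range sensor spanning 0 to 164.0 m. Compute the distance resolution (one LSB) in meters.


res = range / 2^n = 164.0/2^12 = 164.0/4096 = 0.0400

0.0400 m


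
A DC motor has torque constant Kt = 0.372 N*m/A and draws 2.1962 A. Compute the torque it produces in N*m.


tau = Kt * I = 0.372*2.1962 = 0.8170

0.8170 N*m


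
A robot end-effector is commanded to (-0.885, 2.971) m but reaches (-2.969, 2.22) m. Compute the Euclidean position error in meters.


dx = -2.969 - (-0.885) = -2.0840, dy = 2.22 - (2.971) = -0.7510
err = sqrt(4.343056 + 0.564001) = 2.2152

2.2152 m


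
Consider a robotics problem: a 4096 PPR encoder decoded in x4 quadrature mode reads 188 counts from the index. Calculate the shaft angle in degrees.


angle = counts * 360 / (PPR*4) = 188 * 360 / 16384 = 4.1309

4.1309 degrees


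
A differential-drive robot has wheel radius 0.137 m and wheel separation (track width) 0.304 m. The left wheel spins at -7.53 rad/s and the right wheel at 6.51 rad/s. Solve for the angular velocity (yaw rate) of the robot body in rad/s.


omega = r*(wR - wL)/L = 0.137*(6.51 - (-7.53))/0.304 = 6.3272

6.3272 rad/s


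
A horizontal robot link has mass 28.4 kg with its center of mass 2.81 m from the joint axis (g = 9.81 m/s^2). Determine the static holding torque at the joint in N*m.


tau = m*g*L = 28.4 * 9.81 * 2.81 = 782.8772

782.8772 N*m


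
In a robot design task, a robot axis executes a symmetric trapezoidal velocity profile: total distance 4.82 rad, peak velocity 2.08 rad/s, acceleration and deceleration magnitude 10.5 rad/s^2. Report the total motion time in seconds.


t_acc = v/a = 2.08/10.5 = 0.198095 s
d_acc = v^2/(2a) = 0.206019 rad (each ramp)
d_cruise = 4.82 - 2*0.206019 = 4.407962 rad
t_cruise = 4.407962/2.08 = 2.119213 s
t_total = 2*0.198095 + 2.119213 = 2.5154

2.5154 s


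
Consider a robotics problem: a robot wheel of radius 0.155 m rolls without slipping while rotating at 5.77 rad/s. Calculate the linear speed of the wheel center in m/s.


v = omega * r = 5.77 * 0.155 = 0.8943

0.8943 m/s


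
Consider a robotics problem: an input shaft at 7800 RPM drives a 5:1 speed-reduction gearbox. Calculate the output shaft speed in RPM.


omega_out = omega_in / N = 7800 / 5 = 1560.0000

1560.0000 RPM


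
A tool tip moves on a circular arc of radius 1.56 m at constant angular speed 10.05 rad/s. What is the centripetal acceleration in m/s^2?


a_c = omega^2 * r = 10.05^2 * 1.56 = 157.5639

157.5639 m/s^2


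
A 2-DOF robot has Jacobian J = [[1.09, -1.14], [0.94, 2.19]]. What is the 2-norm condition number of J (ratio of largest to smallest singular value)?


JJ^T eigenvalues: trace(JJ^T) = 8.1674, det(JJ^T) = det(J)^2 = 11.96260569
s_max^2 = (8.1674 + sqrt(18.85600000))/2 = 6.25487480
s_min^2 = (8.1674 - sqrt(18.85600000))/2 = 1.91252520
kappa = s_max/s_min = sqrt(6.25487480/1.91252520) = 1.8084

1.8084


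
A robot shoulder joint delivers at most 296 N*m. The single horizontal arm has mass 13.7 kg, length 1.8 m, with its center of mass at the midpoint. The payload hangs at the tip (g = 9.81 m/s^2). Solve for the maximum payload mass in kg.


tau_arm = m_arm*g*(L/2) = 13.7*9.81*1.8/2 = 120.9573 N*m
tau_payload = tau_max - tau_arm = 296 - 120.9573 = 175.0427
m_payload = tau_payload / (g*L) = 175.0427 / (9.81*1.8) = 9.9129

9.9129 kg


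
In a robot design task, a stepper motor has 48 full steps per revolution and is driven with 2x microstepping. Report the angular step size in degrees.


step = 360/(48*2) = 360/96 = 3.7500

3.7500 degrees


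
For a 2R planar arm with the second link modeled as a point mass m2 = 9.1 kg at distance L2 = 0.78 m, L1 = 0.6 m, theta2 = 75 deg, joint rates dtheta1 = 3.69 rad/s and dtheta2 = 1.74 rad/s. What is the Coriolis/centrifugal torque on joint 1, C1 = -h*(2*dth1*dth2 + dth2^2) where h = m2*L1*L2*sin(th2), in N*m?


h = m2*L1*L2*sin(th2) = 9.1*0.6*0.78*sin(75 deg) = 4.113685
C1 = -h*(2*3.69*1.74 + 1.74^2) = -4.113685*15.8688 = -65.2792

-65.2792 N*m


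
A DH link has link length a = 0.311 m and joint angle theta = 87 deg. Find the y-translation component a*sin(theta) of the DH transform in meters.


a*sin(theta) = 0.311*sin(87 deg) = 0.3106

0.3106 m


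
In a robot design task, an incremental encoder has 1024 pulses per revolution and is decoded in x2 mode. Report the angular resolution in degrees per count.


resolution = 360 / (PPR * 2) = 360 / 2048 = 0.1758

0.1758 degrees


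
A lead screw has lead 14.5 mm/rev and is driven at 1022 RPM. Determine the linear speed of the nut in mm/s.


v = lead * (RPM/60) = 14.5*1022/60 = 246.9833

246.9833 mm/s


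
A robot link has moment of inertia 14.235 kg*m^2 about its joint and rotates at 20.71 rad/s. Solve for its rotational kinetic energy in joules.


KE = (1/2)*I*omega^2 = 0.5*14.235*20.71^2 = 3052.7249

3052.7249 J


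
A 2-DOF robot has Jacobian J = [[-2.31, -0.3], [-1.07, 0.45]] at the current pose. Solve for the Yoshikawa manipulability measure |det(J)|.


det(J) = -2.31*0.45 - (-0.3)*(-1.07) = -1.3605
|det(J)| = 1.3605

1.3605


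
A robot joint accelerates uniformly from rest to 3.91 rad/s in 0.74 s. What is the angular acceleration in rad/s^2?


alpha = delta_omega / t = 3.91 / 0.74 = 5.2838

5.2838 rad/s^2


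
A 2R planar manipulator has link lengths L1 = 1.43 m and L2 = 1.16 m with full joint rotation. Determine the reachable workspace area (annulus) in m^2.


r_max = L1 + L2 = 2.5900, r_min = |L1 - L2| = 0.2700
A = pi*(r_max^2 - r_min^2) = pi*(6.7081 - 0.0729) = 20.8451

20.8451 m^2


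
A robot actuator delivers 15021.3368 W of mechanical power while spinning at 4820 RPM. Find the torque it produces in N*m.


omega = 4820 * 2*pi/60 = 504.749220 rad/s
tau = P / omega = 15021.3368 / 504.749220 = 29.7600

29.7600 N*m


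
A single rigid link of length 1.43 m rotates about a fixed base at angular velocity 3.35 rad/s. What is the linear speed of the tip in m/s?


v = L*omega = 1.43 * 3.35 = 4.7905

4.7905 m/s


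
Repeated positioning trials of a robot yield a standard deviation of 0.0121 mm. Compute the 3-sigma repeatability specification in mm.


repeatability = 3*sigma = 3*0.0121 = 0.0363

0.0363 mm


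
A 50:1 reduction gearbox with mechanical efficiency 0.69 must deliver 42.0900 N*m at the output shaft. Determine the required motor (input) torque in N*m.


tau_in = tau_out / (N * eta) = 42.0900 / (50 * 0.69) = 1.2200

1.2200 N*m


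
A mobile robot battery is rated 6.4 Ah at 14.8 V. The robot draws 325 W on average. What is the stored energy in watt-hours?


E = capacity * V = 6.4*14.8 = 94.7200

94.7200 Wh


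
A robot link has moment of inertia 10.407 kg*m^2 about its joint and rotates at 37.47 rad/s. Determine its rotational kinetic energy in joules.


KE = (1/2)*I*omega^2 = 0.5*10.407*37.47^2 = 7305.7187

7305.7187 J


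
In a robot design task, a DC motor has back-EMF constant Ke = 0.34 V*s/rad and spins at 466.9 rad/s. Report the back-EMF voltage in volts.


V_emf = Ke * omega = 0.34*466.9 = 158.7460

158.7460 V


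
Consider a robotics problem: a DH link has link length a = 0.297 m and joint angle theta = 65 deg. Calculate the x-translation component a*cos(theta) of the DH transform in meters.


a*cos(theta) = 0.297*cos(65 deg) = 0.1255

0.1255 m


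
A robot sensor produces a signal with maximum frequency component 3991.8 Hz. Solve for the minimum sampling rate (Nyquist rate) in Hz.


f_s,min = 2*f_max = 2*3991.8 = 7983.6000

7983.6000 Hz


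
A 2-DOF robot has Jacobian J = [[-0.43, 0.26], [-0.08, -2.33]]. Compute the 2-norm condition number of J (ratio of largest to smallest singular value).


JJ^T eigenvalues: trace(JJ^T) = 5.6878, det(JJ^T) = det(J)^2 = 1.04591529
s_max^2 = (5.6878 + sqrt(28.16740768))/2 = 5.49754879
s_min^2 = (5.6878 - sqrt(28.16740768))/2 = 0.19025121
kappa = s_max/s_min = sqrt(5.49754879/0.19025121) = 5.3755

5.3755


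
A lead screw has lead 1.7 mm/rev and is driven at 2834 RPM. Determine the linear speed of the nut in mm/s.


v = lead * (RPM/60) = 1.7*2834/60 = 80.2967

80.2967 mm/s


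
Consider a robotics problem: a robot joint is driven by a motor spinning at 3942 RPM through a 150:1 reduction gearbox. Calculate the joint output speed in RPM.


omega_joint = omega_motor / N = 3942 / 150 = 26.2800

26.2800 RPM


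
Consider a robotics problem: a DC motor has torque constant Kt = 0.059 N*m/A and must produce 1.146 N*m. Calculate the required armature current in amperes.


I = tau / Kt = 1.146/0.059 = 19.4237

19.4237 A


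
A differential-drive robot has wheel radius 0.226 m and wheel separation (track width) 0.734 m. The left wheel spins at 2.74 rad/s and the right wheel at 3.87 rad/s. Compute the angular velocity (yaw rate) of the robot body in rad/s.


omega = r*(wR - wL)/L = 0.226*(3.87 - (2.74))/0.734 = 0.3479

0.3479 rad/s


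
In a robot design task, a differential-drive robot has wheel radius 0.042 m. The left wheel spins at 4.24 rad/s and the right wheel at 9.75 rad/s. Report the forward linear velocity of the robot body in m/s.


v = r*(wR + wL)/2 = 0.042*(9.75 + 4.24)/2 = 0.2938

0.2938 m/s


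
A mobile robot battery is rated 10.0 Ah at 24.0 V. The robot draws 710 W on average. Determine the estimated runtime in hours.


E = 10.0*24.0 = 240.0000 Wh
t = E/P = 240.0000/710 = 0.3380

0.3380 hours


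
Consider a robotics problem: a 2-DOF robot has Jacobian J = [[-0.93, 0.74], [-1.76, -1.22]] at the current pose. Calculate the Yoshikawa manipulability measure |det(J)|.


det(J) = -0.93*-1.22 - (0.74)*(-1.76) = 2.4370
|det(J)| = 2.4370

2.4370


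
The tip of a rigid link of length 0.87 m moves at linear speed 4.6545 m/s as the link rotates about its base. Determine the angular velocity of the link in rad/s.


omega = v / L = 4.6545 / 0.87 = 5.3500

5.3500 rad/s


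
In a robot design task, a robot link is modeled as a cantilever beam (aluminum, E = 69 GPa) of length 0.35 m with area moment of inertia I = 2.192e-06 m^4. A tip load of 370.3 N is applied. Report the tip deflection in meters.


delta = F*L^3/(3*E*I) = 370.3*0.35^3/(3*6.900e+10*2.192e-06)
      = 15.8766125/453744 = 3.4990e-05

3.4990e-05 m


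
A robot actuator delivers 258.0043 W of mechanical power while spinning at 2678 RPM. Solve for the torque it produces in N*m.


omega = 2678 * 2*pi/60 = 280.439504 rad/s
tau = P / omega = 258.0043 / 280.439504 = 0.9200

0.9200 N*m


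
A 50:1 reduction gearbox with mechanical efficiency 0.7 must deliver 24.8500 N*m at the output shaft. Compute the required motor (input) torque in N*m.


tau_in = tau_out / (N * eta) = 24.8500 / (50 * 0.7) = 0.7100

0.7100 N*m


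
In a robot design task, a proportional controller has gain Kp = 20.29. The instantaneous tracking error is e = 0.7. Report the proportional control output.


u_P = Kp * e = 20.29 * 0.7 = 14.2030

14.2030


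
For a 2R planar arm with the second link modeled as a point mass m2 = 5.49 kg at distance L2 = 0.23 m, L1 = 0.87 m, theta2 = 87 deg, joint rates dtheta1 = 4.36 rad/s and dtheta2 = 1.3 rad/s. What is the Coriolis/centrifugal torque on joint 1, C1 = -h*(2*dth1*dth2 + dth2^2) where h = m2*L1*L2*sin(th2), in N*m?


h = m2*L1*L2*sin(th2) = 5.49*0.87*0.23*sin(87 deg) = 1.097043
C1 = -h*(2*4.36*1.3 + 1.3^2) = -1.097043*13.0260 = -14.2901

-14.2901 N*m


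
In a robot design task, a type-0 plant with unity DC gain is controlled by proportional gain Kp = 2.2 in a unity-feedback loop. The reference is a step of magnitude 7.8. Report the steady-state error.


e_ss = R/(1 + Kp) = 7.8/(1 + 2.2) = 7.8/3.2000 = 2.4375

2.4375


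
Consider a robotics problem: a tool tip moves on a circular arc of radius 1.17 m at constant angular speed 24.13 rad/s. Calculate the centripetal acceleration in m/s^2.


a_c = omega^2 * r = 24.13^2 * 1.17 = 681.2406

681.2406 m/s^2


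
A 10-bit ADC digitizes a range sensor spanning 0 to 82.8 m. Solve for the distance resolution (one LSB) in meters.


res = range / 2^n = 82.8/2^10 = 82.8/1024 = 0.0809

0.0809 m


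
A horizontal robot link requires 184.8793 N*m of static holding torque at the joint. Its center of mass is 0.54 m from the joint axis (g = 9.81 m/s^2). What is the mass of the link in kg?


m = tau / (g*L) = 184.8793 / (9.81 * 0.54) = 34.9000

34.9000 kg


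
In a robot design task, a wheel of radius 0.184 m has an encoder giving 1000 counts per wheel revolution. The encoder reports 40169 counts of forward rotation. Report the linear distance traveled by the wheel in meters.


revs = 40169/1000 = 40.169000
d = revs * 2*pi*r = 40.169000 * 2*pi*0.184 = 46.4396

46.4396 m


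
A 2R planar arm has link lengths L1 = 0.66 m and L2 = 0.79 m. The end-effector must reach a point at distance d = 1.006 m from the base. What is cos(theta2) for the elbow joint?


cos(th2) = (d^2 - L1^2 - L2^2)/(2*L1*L2) = (1.006^2 - 0.66^2 - 0.79^2)/(2*0.66*0.79) = -0.0457

-0.0457


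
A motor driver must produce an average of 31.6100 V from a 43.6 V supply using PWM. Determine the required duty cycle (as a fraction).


D = V_avg/V_supply = 31.6100/43.6 = 0.7250

0.7250


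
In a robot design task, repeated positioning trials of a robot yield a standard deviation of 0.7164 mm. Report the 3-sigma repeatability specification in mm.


repeatability = 3*sigma = 3*0.7164 = 2.1492

2.1492 mm


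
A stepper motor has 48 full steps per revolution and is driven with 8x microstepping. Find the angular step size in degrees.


step = 360/(48*8) = 360/384 = 0.9375

0.9375 degrees


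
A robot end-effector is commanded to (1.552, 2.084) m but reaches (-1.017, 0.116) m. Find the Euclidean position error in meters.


dx = -1.017 - (1.552) = -2.5690, dy = 0.116 - (2.084) = -1.9680
err = sqrt(6.599761 + 3.873024) = 3.2362

3.2362 m


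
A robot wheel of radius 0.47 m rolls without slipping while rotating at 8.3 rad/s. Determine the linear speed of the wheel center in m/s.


v = omega * r = 8.3 * 0.47 = 3.9010

3.9010 m/s


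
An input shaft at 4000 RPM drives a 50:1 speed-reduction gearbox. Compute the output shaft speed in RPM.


omega_out = omega_in / N = 4000 / 50 = 80.0000

80.0000 RPM


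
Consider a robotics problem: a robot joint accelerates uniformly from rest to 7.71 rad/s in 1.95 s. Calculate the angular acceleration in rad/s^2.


alpha = delta_omega / t = 7.71 / 1.95 = 3.9538

3.9538 rad/s^2


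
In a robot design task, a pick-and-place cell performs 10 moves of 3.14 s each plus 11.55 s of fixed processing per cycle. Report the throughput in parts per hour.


T_cycle = 10*3.14 + 11.55 = 42.9500 s
rate = 3600/T = 83.8184

83.8184 parts/hour


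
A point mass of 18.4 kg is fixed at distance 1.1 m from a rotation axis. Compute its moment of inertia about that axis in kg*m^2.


I = m*r^2 = 18.4*1.1^2 = 22.2640

22.2640 kg*m^2


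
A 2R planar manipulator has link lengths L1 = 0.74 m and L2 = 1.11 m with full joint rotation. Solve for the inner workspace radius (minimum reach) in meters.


r_min = |L1 - L2| = |0.74 - 1.11| = 0.3700

0.3700 m


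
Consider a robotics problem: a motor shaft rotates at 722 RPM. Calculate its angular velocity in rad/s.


omega = 722 * 2*pi/60 = 75.6077

75.6077 rad/s


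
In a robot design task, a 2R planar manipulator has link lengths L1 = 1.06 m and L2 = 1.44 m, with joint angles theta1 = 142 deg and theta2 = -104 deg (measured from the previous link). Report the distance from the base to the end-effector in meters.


x = L1*cos(th1) + L2*cos(th1+th2) = 0.299444
y = L1*sin(th1) + L2*sin(th1+th2) = 1.539154
d = sqrt(x^2 + y^2) = sqrt(0.089667 + 2.368995) = 1.5680

1.5680 m


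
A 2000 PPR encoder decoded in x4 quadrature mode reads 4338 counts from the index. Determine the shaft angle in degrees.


angle = counts * 360 / (PPR*4) = 4338 * 360 / 8000 = 195.2100

195.2100 degrees


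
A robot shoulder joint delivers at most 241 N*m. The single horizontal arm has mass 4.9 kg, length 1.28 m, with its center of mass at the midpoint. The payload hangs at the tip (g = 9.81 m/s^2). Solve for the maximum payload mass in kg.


tau_arm = m_arm*g*(L/2) = 4.9*9.81*1.28/2 = 30.7642 N*m
tau_payload = tau_max - tau_arm = 241 - 30.7642 = 210.2358
m_payload = tau_payload / (g*L) = 210.2358 / (9.81*1.28) = 16.7428

16.7428 kg


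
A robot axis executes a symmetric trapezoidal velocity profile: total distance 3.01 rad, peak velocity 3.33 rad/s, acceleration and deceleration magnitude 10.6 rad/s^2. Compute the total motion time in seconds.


t_acc = v/a = 3.33/10.6 = 0.314151 s
d_acc = v^2/(2a) = 0.523061 rad (each ramp)
d_cruise = 3.01 - 2*0.523061 = 1.963878 rad
t_cruise = 1.963878/3.33 = 0.589753 s
t_total = 2*0.314151 + 0.589753 = 1.2181

1.2181 s


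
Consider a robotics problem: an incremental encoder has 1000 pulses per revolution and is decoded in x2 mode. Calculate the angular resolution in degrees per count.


resolution = 360 / (PPR * 2) = 360 / 2000 = 0.1800

0.1800 degrees


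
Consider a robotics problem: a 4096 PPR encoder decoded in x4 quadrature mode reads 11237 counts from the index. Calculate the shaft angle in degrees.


angle = counts * 360 / (PPR*4) = 11237 * 360 / 16384 = 246.9067

246.9067 degrees


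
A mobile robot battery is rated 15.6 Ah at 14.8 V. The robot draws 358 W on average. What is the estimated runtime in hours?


E = 15.6*14.8 = 230.8800 Wh
t = E/P = 230.8800/358 = 0.6449

0.6449 hours


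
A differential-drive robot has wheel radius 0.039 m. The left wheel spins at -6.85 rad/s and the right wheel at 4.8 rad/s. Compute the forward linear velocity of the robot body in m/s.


v = r*(wR + wL)/2 = 0.039*(4.8 + -6.85)/2 = -0.0400

-0.0400 m/s


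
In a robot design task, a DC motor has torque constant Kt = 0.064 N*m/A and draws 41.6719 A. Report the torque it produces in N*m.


tau = Kt * I = 0.064*41.6719 = 2.6670

2.6670 N*m


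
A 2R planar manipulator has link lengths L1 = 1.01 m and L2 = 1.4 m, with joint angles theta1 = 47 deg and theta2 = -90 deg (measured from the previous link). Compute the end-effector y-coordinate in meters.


y = L1*sin(th1) + L2*sin(th1+th2) = 1.01*sin(47 deg) + 1.4*sin(-43 deg) = -0.2161

-0.2161 m


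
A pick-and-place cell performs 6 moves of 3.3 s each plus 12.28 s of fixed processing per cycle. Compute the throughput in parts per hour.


T_cycle = 6*3.3 + 12.28 = 32.0800 s
rate = 3600/T = 112.2195

112.2195 parts/hour


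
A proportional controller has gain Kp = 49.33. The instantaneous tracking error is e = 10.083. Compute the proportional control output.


u_P = Kp * e = 49.33 * 10.083 = 497.3944

497.3944


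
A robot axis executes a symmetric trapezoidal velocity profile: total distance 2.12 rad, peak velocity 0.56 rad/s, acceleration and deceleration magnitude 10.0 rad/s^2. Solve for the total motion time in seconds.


t_acc = v/a = 0.56/10.0 = 0.056000 s
d_acc = v^2/(2a) = 0.015680 rad (each ramp)
d_cruise = 2.12 - 2*0.015680 = 2.088640 rad
t_cruise = 2.088640/0.56 = 3.729714 s
t_total = 2*0.056000 + 3.729714 = 3.8417

3.8417 s


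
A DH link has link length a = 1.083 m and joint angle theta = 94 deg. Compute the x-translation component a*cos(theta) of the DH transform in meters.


a*cos(theta) = 1.083*cos(94 deg) = -0.0755

-0.0755 m


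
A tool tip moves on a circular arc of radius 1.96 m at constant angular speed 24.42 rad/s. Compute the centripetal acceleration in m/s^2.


a_c = omega^2 * r = 24.42^2 * 1.96 = 1168.8193

1168.8193 m/s^2


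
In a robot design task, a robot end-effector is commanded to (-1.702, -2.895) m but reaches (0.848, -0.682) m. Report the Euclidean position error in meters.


dx = 0.848 - (-1.702) = 2.5500, dy = -0.682 - (-2.895) = 2.2130
err = sqrt(6.502500 + 4.897369) = 3.3764

3.3764 m


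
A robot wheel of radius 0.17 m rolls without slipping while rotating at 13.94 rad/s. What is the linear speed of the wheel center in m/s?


v = omega * r = 13.94 * 0.17 = 2.3698

2.3698 m/s


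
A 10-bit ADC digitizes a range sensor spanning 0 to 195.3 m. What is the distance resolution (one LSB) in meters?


res = range / 2^n = 195.3/2^10 = 195.3/1024 = 0.1907

0.1907 m


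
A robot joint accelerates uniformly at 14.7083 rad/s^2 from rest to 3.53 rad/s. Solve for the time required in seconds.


t = delta_omega / alpha = 3.53 / 14.7083 = 0.2400

0.2400 s


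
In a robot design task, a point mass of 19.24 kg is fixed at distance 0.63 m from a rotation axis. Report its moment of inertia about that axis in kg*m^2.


I = m*r^2 = 19.24*0.63^2 = 7.6364

7.6364 kg*m^2


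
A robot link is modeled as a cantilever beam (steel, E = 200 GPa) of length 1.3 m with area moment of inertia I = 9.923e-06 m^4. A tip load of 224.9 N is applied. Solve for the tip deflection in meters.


delta = F*L^3/(3*E*I) = 224.9*1.3^3/(3*2.000e+11*9.923e-06)
      = 494.1053/5953800 = 8.2990e-05

8.2990e-05 m


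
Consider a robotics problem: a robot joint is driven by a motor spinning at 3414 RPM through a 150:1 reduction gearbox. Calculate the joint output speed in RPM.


omega_joint = omega_motor / N = 3414 / 150 = 22.7600

22.7600 RPM


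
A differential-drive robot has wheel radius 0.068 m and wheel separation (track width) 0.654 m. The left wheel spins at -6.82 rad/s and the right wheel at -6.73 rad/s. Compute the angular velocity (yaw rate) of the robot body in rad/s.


omega = r*(wR - wL)/L = 0.068*(-6.73 - (-6.82))/0.654 = 0.0094

0.0094 rad/s


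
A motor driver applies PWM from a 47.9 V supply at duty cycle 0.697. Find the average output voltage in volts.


V_avg = V_supply * D = 47.9*0.697 = 33.3863

33.3863 V


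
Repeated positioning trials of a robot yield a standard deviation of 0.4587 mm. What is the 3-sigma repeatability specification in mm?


repeatability = 3*sigma = 3*0.4587 = 1.3761

1.3761 mm


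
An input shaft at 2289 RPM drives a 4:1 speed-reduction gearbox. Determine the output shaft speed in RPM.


omega_out = omega_in / N = 2289 / 4 = 572.2500

572.2500 RPM


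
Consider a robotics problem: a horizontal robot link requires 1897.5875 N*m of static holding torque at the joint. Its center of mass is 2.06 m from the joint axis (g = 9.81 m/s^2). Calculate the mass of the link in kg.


m = tau / (g*L) = 1897.5875 / (9.81 * 2.06) = 93.9000

93.9000 kg


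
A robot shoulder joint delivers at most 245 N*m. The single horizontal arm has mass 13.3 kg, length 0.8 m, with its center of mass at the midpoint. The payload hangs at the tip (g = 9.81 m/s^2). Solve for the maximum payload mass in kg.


tau_arm = m_arm*g*(L/2) = 13.3*9.81*0.8/2 = 52.1892 N*m
tau_payload = tau_max - tau_arm = 245 - 52.1892 = 192.8108
m_payload = tau_payload / (g*L) = 192.8108 / (9.81*0.8) = 24.5681

24.5681 kg


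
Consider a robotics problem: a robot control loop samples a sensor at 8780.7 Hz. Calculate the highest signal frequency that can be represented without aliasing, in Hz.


f_max = f_s/2 = 8780.7/2 = 4390.3500

4390.3500 Hz


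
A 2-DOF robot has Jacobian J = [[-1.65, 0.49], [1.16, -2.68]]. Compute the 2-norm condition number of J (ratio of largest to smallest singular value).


JJ^T eigenvalues: trace(JJ^T) = 11.4906, det(JJ^T) = det(J)^2 = 14.85023296
s_max^2 = (11.4906 + sqrt(72.63295652))/2 = 10.00654854
s_min^2 = (11.4906 - sqrt(72.63295652))/2 = 1.48405146
kappa = s_max/s_min = sqrt(10.00654854/1.48405146) = 2.5967

2.5967


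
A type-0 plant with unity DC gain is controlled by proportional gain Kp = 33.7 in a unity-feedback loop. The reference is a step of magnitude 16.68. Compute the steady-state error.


e_ss = R/(1 + Kp) = 16.68/(1 + 33.7) = 16.68/34.7000 = 0.4807

0.4807


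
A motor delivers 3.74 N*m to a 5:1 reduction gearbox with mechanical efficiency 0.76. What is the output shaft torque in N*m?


tau_out = tau_in * N * eta = 3.74 * 5 * 0.76 = 14.2120

14.2120 N*m


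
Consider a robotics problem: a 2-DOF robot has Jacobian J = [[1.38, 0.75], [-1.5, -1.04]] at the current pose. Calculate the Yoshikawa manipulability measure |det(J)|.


det(J) = 1.38*-1.04 - (0.75)*(-1.5) = -0.3102
|det(J)| = 0.3102

0.3102


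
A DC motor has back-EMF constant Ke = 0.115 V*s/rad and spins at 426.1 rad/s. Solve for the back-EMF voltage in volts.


V_emf = Ke * omega = 0.115*426.1 = 49.0015

49.0015 V


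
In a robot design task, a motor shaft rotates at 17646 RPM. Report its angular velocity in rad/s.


omega = 17646 * 2*pi/60 = 1847.8848

1847.8848 rad/s


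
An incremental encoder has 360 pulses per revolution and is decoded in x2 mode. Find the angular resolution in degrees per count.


resolution = 360 / (PPR * 2) = 360 / 720 = 0.5000

0.5000 degrees


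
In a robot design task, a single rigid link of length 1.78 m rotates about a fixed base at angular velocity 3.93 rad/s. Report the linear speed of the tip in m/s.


v = L*omega = 1.78 * 3.93 = 6.9954

6.9954 m/s


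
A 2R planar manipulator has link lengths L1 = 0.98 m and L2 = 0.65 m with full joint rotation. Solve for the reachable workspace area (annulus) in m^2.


r_max = L1 + L2 = 1.6300, r_min = |L1 - L2| = 0.3300
A = pi*(r_max^2 - r_min^2) = pi*(2.6569 - 0.1089) = 8.0048

8.0048 m^2


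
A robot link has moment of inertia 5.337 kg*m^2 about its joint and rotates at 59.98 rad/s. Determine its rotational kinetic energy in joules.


KE = (1/2)*I*omega^2 = 0.5*5.337*59.98^2 = 9600.1967

9600.1967 J


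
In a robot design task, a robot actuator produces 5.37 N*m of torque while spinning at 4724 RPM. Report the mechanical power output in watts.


omega = 4724 * 2*pi/60 = 494.696123 rad/s
P = tau * omega = 5.37 * 494.696123 = 2656.5182

2656.5182 W


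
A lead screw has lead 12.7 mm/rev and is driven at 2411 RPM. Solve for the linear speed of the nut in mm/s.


v = lead * (RPM/60) = 12.7*2411/60 = 510.3283

510.3283 mm/s


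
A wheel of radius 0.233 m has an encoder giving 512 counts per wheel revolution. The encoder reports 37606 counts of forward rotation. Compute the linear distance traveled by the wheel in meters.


revs = 37606/512 = 73.449219
d = revs * 2*pi*r = 73.449219 * 2*pi*0.233 = 107.5283

107.5283 m


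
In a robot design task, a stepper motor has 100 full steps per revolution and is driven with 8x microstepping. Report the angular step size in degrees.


step = 360/(100*8) = 360/800 = 0.4500

0.4500 degrees


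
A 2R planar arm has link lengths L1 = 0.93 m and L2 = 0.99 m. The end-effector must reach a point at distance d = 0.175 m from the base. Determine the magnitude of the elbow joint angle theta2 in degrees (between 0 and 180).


cos(th2) = (d^2 - L1^2 - L2^2)/(2*L1*L2) = (0.175^2 - 0.93^2 - 0.99^2)/(2*0.93*0.99) = -0.98532367
th2 = acos(-0.98532367) = 170.1717 deg

170.1717 degrees


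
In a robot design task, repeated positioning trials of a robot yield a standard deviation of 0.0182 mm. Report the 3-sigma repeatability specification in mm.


repeatability = 3*sigma = 3*0.0182 = 0.0546

0.0546 mm


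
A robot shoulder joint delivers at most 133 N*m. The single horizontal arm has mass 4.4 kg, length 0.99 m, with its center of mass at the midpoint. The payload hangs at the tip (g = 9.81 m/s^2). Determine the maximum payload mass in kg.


tau_arm = m_arm*g*(L/2) = 4.4*9.81*0.99/2 = 21.3662 N*m
tau_payload = tau_max - tau_arm = 133 - 21.3662 = 111.6338
m_payload = tau_payload / (g*L) = 111.6338 / (9.81*0.99) = 11.4945

11.4945 kg


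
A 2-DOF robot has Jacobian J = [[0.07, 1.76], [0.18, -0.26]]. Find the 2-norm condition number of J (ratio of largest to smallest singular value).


JJ^T eigenvalues: trace(JJ^T) = 3.2025, det(JJ^T) = det(J)^2 = 0.11222500
s_max^2 = (3.2025 + sqrt(9.80710625))/2 = 3.16706498
s_min^2 = (3.2025 - sqrt(9.80710625))/2 = 0.03543502
kappa = s_max/s_min = sqrt(3.16706498/0.03543502) = 9.4539

9.4539


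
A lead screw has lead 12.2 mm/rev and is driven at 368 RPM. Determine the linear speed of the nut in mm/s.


v = lead * (RPM/60) = 12.2*368/60 = 74.8267

74.8267 mm/s


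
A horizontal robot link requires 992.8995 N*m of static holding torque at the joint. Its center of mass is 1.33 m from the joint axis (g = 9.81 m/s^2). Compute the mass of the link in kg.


m = tau / (g*L) = 992.8995 / (9.81 * 1.33) = 76.1000

76.1000 kg


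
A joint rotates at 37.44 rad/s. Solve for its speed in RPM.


RPM = 37.44 * 60/(2*pi) = 357.5257

357.5257 RPM


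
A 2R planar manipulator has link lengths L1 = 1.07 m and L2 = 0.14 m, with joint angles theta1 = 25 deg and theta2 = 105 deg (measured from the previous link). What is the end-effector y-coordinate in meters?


y = L1*sin(th1) + L2*sin(th1+th2) = 1.07*sin(25 deg) + 0.14*sin(130 deg) = 0.5594

0.5594 m


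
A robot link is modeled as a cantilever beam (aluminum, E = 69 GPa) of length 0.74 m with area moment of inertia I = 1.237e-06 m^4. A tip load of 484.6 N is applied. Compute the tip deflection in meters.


delta = F*L^3/(3*E*I) = 484.6*0.74^3/(3*6.900e+10*1.237e-06)
      = 196.3715504/256059 = 7.6690e-04

7.6690e-04 m


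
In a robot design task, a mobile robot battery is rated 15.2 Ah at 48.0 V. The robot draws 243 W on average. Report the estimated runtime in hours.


E = 15.2*48.0 = 729.6000 Wh
t = E/P = 729.6000/243 = 3.0025

3.0025 hours


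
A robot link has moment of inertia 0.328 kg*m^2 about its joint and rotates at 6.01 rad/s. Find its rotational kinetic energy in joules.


KE = (1/2)*I*omega^2 = 0.5*0.328*6.01^2 = 5.9237

5.9237 J


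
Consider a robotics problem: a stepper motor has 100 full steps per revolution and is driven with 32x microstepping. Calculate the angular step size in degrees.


step = 360/(100*32) = 360/3200 = 0.1125

0.1125 degrees


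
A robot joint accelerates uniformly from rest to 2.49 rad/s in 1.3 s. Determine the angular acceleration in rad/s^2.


alpha = delta_omega / t = 2.49 / 1.3 = 1.9154

1.9154 rad/s^2


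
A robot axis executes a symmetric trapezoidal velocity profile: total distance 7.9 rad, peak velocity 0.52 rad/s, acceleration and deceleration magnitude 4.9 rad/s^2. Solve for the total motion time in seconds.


t_acc = v/a = 0.52/4.9 = 0.106122 s
d_acc = v^2/(2a) = 0.027592 rad (each ramp)
d_cruise = 7.9 - 2*0.027592 = 7.844816 rad
t_cruise = 7.844816/0.52 = 15.086185 s
t_total = 2*0.106122 + 15.086185 = 15.2984

15.2984 s


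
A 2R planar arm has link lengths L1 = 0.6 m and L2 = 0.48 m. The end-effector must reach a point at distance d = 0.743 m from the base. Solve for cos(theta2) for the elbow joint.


cos(th2) = (d^2 - L1^2 - L2^2)/(2*L1*L2) = (0.743^2 - 0.6^2 - 0.48^2)/(2*0.6*0.48) = -0.0666

-0.0666


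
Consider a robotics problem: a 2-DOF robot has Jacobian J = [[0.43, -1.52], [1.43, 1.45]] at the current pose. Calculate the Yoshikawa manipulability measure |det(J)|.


det(J) = 0.43*1.45 - (-1.52)*(1.43) = 2.7971
|det(J)| = 2.7971

2.7971


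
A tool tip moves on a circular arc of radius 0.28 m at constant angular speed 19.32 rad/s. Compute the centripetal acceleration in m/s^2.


a_c = omega^2 * r = 19.32^2 * 0.28 = 104.5135

104.5135 m/s^2


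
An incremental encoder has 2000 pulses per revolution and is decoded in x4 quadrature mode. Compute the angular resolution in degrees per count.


resolution = 360 / (PPR * 4) = 360 / 8000 = 0.0450

0.0450 degrees


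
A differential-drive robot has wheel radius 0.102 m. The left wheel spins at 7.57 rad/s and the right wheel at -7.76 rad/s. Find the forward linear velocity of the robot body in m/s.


v = r*(wR + wL)/2 = 0.102*(-7.76 + 7.57)/2 = -0.0097

-0.0097 m/s


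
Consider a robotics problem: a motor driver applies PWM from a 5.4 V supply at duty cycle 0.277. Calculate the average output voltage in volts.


V_avg = V_supply * D = 5.4*0.277 = 1.4958

1.4958 V


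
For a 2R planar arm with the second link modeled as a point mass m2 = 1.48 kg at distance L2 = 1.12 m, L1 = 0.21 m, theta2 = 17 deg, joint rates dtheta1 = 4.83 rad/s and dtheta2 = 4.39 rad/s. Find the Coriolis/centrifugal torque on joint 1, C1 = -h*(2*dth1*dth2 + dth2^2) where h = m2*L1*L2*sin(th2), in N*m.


h = m2*L1*L2*sin(th2) = 1.48*0.21*1.12*sin(17 deg) = 0.101773
C1 = -h*(2*4.83*4.39 + 4.39^2) = -0.101773*61.6795 = -6.2773

-6.2773 N*m


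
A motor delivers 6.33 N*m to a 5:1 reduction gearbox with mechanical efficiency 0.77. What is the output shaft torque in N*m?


tau_out = tau_in * N * eta = 6.33 * 5 * 0.77 = 24.3705

24.3705 N*m


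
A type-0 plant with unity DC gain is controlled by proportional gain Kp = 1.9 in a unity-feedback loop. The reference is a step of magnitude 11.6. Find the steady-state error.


e_ss = R/(1 + Kp) = 11.6/(1 + 1.9) = 11.6/2.9000 = 4.0000

4.0000


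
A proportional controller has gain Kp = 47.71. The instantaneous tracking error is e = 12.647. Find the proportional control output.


u_P = Kp * e = 47.71 * 12.647 = 603.3884

603.3884


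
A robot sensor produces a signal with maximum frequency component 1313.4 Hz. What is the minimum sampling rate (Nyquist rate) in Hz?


f_s,min = 2*f_max = 2*1313.4 = 2626.8000

2626.8000 Hz


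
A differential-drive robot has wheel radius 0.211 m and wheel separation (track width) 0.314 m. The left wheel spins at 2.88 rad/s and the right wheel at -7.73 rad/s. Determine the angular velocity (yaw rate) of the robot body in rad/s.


omega = r*(wR - wL)/L = 0.211*(-7.73 - (2.88))/0.314 = -7.1296

-7.1296 rad/s


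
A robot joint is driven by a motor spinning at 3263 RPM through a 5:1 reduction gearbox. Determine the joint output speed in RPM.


omega_joint = omega_motor / N = 3263 / 5 = 652.6000

652.6000 RPM


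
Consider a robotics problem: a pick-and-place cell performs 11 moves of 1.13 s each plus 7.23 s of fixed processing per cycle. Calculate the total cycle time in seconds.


T = 11*1.13 + 7.23 = 19.6600

19.6600 s


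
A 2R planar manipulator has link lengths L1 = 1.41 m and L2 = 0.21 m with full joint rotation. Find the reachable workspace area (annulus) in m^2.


r_max = L1 + L2 = 1.6200, r_min = |L1 - L2| = 1.2000
A = pi*(r_max^2 - r_min^2) = pi*(2.6244 - 1.4400) = 3.7209

3.7209 m^2


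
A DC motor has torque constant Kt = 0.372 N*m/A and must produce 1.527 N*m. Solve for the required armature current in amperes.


I = tau / Kt = 1.527/0.372 = 4.1048

4.1048 A


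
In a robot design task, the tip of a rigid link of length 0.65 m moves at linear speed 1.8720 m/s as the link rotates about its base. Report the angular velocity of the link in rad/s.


omega = v / L = 1.8720 / 0.65 = 2.8800

2.8800 rad/s


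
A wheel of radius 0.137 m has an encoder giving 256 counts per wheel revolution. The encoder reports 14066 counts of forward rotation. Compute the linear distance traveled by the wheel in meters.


revs = 14066/256 = 54.945312
d = revs * 2*pi*r = 54.945312 * 2*pi*0.137 = 47.2967

47.2967 m
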